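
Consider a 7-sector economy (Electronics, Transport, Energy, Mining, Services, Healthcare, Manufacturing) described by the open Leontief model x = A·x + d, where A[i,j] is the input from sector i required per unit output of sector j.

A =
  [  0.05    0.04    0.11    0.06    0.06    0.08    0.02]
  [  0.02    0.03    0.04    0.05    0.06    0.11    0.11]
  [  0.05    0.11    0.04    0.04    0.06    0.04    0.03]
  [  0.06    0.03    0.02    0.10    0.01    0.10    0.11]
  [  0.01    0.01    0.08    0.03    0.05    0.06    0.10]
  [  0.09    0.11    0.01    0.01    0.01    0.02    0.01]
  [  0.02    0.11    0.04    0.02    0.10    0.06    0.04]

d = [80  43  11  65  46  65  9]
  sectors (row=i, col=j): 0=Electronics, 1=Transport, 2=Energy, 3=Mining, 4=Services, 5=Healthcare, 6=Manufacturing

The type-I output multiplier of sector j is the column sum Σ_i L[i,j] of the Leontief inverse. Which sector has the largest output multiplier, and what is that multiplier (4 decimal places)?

Healthcare (1.7449)

Form M = I − A:
  [  0.95   -0.04   -0.11   -0.06   -0.06   -0.08   -0.02]
  [ -0.02    0.97   -0.04   -0.05   -0.06   -0.11   -0.11]
  [ -0.05   -0.11    0.96   -0.04   -0.06   -0.04   -0.03]
  [ -0.06   -0.03   -0.02    0.90   -0.01   -0.10   -0.11]
  [ -0.01   -0.01   -0.08   -0.03    0.95   -0.06   -0.10]
  [ -0.09   -0.11   -0.01   -0.01   -0.01    0.98   -0.01]
  [ -0.02   -0.11   -0.04   -0.02   -0.10   -0.06    0.96]
Leontief inverse L = M⁻¹:
  [  1.0811    0.0845    0.1405    0.0887    0.0908    0.1216    0.0575]
  [  0.0492    1.0775    0.0675    0.0742    0.0932    0.1499    0.1464]
  [  0.0737    0.1444    1.0688    0.0659    0.0901    0.0823    0.0693]
  [  0.0929    0.0780    0.0487    1.1301    0.0429    0.1453    0.1479]
  [  0.0324    0.0507    0.1031    0.0494    1.0794    0.0916    0.1288]
  [  0.1073    0.1330    0.0336    0.0296    0.0325    1.0527    0.0363]
  [  0.0432    0.1465    0.0691    0.0436    0.1317    0.1015    1.0813]
Total output x = L · d:
  x_0 = 1.0811·80 + 0.0845·43 + 0.1405·11 + 0.0887·65 + 0.0908·46 + 0.1216·65 + 0.0575·9 = 110.0237
  x_1 = 0.0492·80 + 1.0775·43 + 0.0675·11 + 0.0742·65 + 0.0932·46 + 0.1499·65 + 0.1464·9 = 71.1794
  x_2 = 0.0737·80 + 0.1444·43 + 1.0688·11 + 0.0659·65 + 0.0901·46 + 0.0823·65 + 0.0693·9 = 38.2610
  x_3 = 0.0929·80 + 0.0780·43 + 0.0487·11 + 1.1301·65 + 0.0429·46 + 0.1453·65 + 0.1479·9 = 97.5293
  x_4 = 0.0324·80 + 0.0507·43 + 0.1031·11 + 0.0494·65 + 1.0794·46 + 0.0916·65 + 0.1288·9 = 65.8771
  x_5 = 0.1073·80 + 0.1330·43 + 0.0336·11 + 0.0296·65 + 0.0325·46 + 1.0527·65 + 0.0363·9 = 86.8428
  x_6 = 0.0432·80 + 0.1465·43 + 0.0691·11 + 0.0436·65 + 0.1317·46 + 0.1015·65 + 1.0813·9 = 35.7391
Output multipliers (column sums of L):
  Electronics: 1.4797
  Transport: 1.7145
  Energy: 1.5312
  Mining: 1.4815
  Services: 1.5605
  Healthcare: 1.7449
  Manufacturing: 1.6673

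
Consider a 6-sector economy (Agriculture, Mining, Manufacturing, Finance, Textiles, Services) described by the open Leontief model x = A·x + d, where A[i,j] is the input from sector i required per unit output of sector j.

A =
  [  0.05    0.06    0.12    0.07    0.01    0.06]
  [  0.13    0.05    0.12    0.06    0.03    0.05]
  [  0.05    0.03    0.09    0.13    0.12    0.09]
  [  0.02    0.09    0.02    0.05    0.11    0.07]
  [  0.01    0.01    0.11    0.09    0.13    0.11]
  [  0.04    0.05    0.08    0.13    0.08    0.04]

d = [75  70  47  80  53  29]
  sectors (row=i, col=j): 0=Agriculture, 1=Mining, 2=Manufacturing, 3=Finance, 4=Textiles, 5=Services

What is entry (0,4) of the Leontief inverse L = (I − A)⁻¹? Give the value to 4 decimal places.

L[0,4] = 0.0660

Form M = I − A:
  [  0.95   -0.06   -0.12   -0.07   -0.01   -0.06]
  [ -0.13    0.95   -0.12   -0.06   -0.03   -0.05]
  [ -0.05   -0.03    0.91   -0.13   -0.12   -0.09]
  [ -0.02   -0.09   -0.02    0.95   -0.11   -0.07]
  [ -0.01   -0.01   -0.11   -0.09    0.87   -0.11]
  [ -0.04   -0.05   -0.08   -0.13   -0.08    0.96]
Leontief inverse L = M⁻¹:
  [  1.0824    0.0925    0.1751    0.1303    0.0660    0.1059]
  [  0.1669    1.0879    0.1886    0.1298    0.0915    0.1047]
  [  0.0843    0.0724    1.1628    0.2108    0.2049    0.1569]
  [  0.0501    0.1182    0.0767    1.1059    0.1657    0.1161]
  [  0.0392    0.0459    0.1767    0.1685    1.2130    0.1727]
  [  0.0709    0.0864    0.1391    0.1936    0.1481    1.0947]
Total output x = L · d:
  x_0 = 1.0824·75 + 0.0925·70 + 0.1751·47 + 0.1303·80 + 0.0660·53 + 0.1059·29 = 112.8803
  x_1 = 0.1669·75 + 1.0879·70 + 0.1886·47 + 0.1298·80 + 0.0915·53 + 0.1047·29 = 115.8048
  x_2 = 0.0843·75 + 0.0724·70 + 1.1628·47 + 0.2108·80 + 0.2049·53 + 0.1569·29 = 98.3177
  x_3 = 0.0501·75 + 0.1182·70 + 0.0767·47 + 1.1059·80 + 0.1657·53 + 0.1161·29 = 116.2642
  x_4 = 0.0392·75 + 0.0459·70 + 0.1767·47 + 0.1685·80 + 1.2130·53 + 0.1727·29 = 97.2342
  x_5 = 0.0709·75 + 0.0864·70 + 0.1391·47 + 0.1936·80 + 0.1481·53 + 1.0947·29 = 72.9833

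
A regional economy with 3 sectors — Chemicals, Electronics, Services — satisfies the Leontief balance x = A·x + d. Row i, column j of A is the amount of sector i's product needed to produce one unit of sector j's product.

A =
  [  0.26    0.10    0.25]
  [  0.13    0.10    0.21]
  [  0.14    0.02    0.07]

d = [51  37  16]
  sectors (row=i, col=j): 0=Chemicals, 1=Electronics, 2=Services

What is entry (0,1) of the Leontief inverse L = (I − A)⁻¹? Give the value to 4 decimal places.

L[0,1] = 0.1722

Form M = I − A:
  [  0.74   -0.10   -0.25]
  [ -0.13    0.90   -0.21]
  [ -0.14   -0.02    0.93]
Leontief inverse L = M⁻¹:
  [  1.4634    0.1722    0.4323]
  [  0.2641    1.1478    0.3302]
  [  0.2260    0.0506    1.1474]
Total output x = L · d:
  x_0 = 1.4634·51 + 0.1722·37 + 0.4323·16 = 87.9204
  x_1 = 0.2641·51 + 1.1478·37 + 0.3302·16 = 61.2205
  x_2 = 0.2260·51 + 0.0506·37 + 1.1474·16 = 31.7562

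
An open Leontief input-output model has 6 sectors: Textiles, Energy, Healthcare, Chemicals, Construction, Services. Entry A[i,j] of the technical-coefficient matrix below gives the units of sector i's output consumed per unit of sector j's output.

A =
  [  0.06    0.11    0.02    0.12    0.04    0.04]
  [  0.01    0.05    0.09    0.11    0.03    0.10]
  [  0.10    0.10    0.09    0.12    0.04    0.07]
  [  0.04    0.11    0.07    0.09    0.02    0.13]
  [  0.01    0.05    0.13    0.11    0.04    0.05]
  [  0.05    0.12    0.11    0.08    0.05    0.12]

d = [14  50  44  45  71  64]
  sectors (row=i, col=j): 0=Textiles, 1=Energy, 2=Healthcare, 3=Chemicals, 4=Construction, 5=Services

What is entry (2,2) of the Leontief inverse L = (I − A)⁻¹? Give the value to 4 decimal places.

L[2,2] = 1.1670

Form M = I − A:
  [  0.94   -0.11   -0.02   -0.12   -0.04   -0.04]
  [ -0.01    0.95   -0.09   -0.11   -0.03   -0.10]
  [ -0.10   -0.10    0.91   -0.12   -0.04   -0.07]
  [ -0.04   -0.11   -0.07    0.91   -0.02   -0.13]
  [ -0.01   -0.05   -0.13   -0.11    0.96   -0.05]
  [ -0.05   -0.12   -0.11   -0.08   -0.05    0.88]
Leontief inverse L = M⁻¹:
  [  1.0885    0.1734    0.0779    0.1919    0.0636    0.1073]
  [  0.0459    1.1202    0.1548    0.1838    0.0562    0.1720]
  [  0.1446    0.1886    1.1670    0.2184    0.0733    0.1573]
  [  0.0793    0.1902    0.1441    1.1762    0.0509    0.2133]
  [  0.0474    0.1184    0.1936    0.1853    1.0655    0.1189]
  [  0.0961    0.2102    0.1955    0.1807    0.0856    1.2117]
Total output x = L · d:
  x_0 = 1.0885·14 + 0.1734·50 + 0.0779·44 + 0.1919·45 + 0.0636·71 + 0.1073·64 = 47.3551
  x_1 = 0.0459·14 + 1.1202·50 + 0.1548·44 + 0.1838·45 + 0.0562·71 + 0.1720·64 = 86.7311
  x_2 = 0.1446·14 + 0.1886·50 + 1.1670·44 + 0.2184·45 + 0.0733·71 + 0.1573·64 = 87.9017
  x_3 = 0.0793·14 + 0.1902·50 + 0.1441·44 + 1.1762·45 + 0.0509·71 + 0.2133·64 = 87.1541
  x_4 = 0.0474·14 + 0.1184·50 + 0.1936·44 + 0.1853·45 + 1.0655·71 + 0.1189·64 = 106.7033
  x_5 = 0.0961·14 + 0.2102·50 + 0.1955·44 + 0.1807·45 + 0.0856·71 + 1.2117·64 = 112.2184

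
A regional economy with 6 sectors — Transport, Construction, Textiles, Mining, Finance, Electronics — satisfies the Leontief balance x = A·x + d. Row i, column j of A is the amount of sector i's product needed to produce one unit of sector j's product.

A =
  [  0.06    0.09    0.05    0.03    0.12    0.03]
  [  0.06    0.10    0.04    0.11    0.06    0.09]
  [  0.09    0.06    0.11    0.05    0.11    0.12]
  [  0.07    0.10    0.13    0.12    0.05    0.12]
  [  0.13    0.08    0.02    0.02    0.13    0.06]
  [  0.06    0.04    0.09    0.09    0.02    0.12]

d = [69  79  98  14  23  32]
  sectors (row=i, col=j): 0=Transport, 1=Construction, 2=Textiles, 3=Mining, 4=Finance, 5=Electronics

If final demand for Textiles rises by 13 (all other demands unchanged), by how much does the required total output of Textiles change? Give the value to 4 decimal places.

15.3625

Form M = I − A:
  [  0.94   -0.09   -0.05   -0.03   -0.12   -0.03]
  [ -0.06    0.90   -0.04   -0.11   -0.06   -0.09]
  [ -0.09   -0.06    0.89   -0.05   -0.11   -0.12]
  [ -0.07   -0.10   -0.13    0.88   -0.05   -0.12]
  [ -0.13   -0.08   -0.02   -0.02    0.87   -0.06]
  [ -0.06   -0.04   -0.09   -0.09   -0.02    0.88]
Leontief inverse L = M⁻¹:
  [  1.1186    0.1466    0.0934    0.0750    0.1826    0.0885]
  [  0.1262    1.1692    0.1056    0.1768    0.1255    0.1709]
  [  0.1706    0.1352    1.1817    0.1157    0.1937    0.2098]
  [  0.1559    0.1862    0.2191    1.2038    0.1365    0.2277]
  [  0.1945    0.1436    0.0666    0.0681    1.2013    0.1216]
  [  0.1198    0.0993    0.1559    0.1496    0.0792    1.1977]
Total output x = L · d:
  x_0 = 1.1186·69 + 0.1466·79 + 0.0934·98 + 0.0750·14 + 0.1826·23 + 0.0885·32 = 106.0030
  x_1 = 0.1262·69 + 1.1692·79 + 0.1056·98 + 0.1768·14 + 0.1255·23 + 0.1709·32 = 122.2436
  x_2 = 0.1706·69 + 0.1352·79 + 1.1817·98 + 0.1157·14 + 0.1937·23 + 0.2098·32 = 151.0526
  x_3 = 0.1559·69 + 0.1862·79 + 0.2191·98 + 1.2038·14 + 0.1365·23 + 0.2277·32 = 74.2118
  x_4 = 0.1945·69 + 0.1436·79 + 0.0666·98 + 0.0681·14 + 1.2013·23 + 0.1216·32 = 63.7739
  x_5 = 0.1198·69 + 0.0993·79 + 0.1559·98 + 0.1496·14 + 0.0792·23 + 1.1977·32 = 73.6355
Δx_2 = L[2,2] · Δd_2 = 1.1817 · 13 = 15.3625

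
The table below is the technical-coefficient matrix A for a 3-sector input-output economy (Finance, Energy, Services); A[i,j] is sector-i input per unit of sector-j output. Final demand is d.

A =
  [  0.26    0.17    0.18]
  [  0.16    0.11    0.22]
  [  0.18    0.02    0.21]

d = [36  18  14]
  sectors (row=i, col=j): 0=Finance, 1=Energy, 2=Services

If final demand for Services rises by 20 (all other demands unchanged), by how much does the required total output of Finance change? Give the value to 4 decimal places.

Form M = I − A:
  [  0.74   -0.17   -0.18]
  [ -0.16    0.89   -0.22]
  [ -0.18   -0.02    0.79]
Leontief inverse L = M⁻¹:
  [  1.5209    0.3002    0.4301]
  [  0.3613    1.2020    0.4171]
  [  0.3557    0.0988    1.3744]
Total output x = L · d:
  x_0 = 1.5209·36 + 0.3002·18 + 0.4301·14 = 66.1763
  x_1 = 0.3613·36 + 1.2020·18 + 0.4171·14 = 40.4827
  x_2 = 0.3557·36 + 0.0988·18 + 1.3744·14 = 33.8245
Δx_0 = L[0,2] · Δd_2 = 0.4301 · 20 = 8.6024

8.6024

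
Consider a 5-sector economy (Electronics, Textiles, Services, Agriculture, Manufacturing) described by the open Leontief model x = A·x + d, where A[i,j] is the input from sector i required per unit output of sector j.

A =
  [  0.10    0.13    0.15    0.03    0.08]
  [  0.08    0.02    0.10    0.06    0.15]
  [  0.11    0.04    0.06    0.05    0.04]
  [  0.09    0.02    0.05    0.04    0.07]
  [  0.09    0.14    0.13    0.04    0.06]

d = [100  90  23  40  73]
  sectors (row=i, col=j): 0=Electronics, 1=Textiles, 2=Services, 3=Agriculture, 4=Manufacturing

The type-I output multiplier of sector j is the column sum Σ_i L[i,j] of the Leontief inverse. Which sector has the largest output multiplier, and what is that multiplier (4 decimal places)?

Services (1.8169)

Form M = I − A:
  [  0.90   -0.13   -0.15   -0.03   -0.08]
  [ -0.08    0.98   -0.10   -0.06   -0.15]
  [ -0.11   -0.04    0.94   -0.05   -0.04]
  [ -0.09   -0.02   -0.05    0.96   -0.07]
  [ -0.09   -0.14   -0.13   -0.04    0.94]
Leontief inverse L = M⁻¹:
  [  1.1772    0.1877    0.2314    0.0666    0.1449]
  [  0.1452    1.0767    0.1698    0.0889    0.1980]
  [  0.1579    0.0790    1.1121    0.0711    0.0787]
  [  0.1334    0.0581    0.0981    1.0589    0.1037]
  [  0.1619    0.1917    0.2054    0.0745    1.1225]
Total output x = L · d:
  x_0 = 1.1772·100 + 0.1877·90 + 0.2314·23 + 0.0666·40 + 0.1449·73 = 153.1818
  x_1 = 0.1452·100 + 1.0767·90 + 0.1698·23 + 0.0889·40 + 0.1980·73 = 133.3365
  x_2 = 0.1579·100 + 0.0790·90 + 1.1121·23 + 0.0711·40 + 0.0787·73 = 57.0687
  x_3 = 0.1334·100 + 0.0581·90 + 0.0981·23 + 1.0589·40 + 0.1037·73 = 70.7528
  x_4 = 0.1619·100 + 0.1917·90 + 0.2054·23 + 0.0745·40 + 1.1225·73 = 123.0878
Output multipliers (column sums of L):
  Electronics: 1.7756
  Textiles: 1.5933
  Services: 1.8169
  Agriculture: 1.3600
  Manufacturing: 1.6478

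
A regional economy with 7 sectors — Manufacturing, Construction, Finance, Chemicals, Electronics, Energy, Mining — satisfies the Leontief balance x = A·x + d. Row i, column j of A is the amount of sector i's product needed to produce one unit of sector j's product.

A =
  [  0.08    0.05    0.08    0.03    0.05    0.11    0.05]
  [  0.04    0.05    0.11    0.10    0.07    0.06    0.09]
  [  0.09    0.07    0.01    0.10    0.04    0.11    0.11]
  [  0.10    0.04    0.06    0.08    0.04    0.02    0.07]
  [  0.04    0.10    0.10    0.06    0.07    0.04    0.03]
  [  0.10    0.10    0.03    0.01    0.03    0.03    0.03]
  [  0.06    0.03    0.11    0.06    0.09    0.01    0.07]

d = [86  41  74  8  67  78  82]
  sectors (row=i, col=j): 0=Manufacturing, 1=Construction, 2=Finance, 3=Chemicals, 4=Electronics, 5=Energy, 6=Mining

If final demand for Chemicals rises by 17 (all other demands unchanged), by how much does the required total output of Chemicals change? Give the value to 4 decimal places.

19.1622

Form M = I − A:
  [  0.92   -0.05   -0.08   -0.03   -0.05   -0.11   -0.05]
  [ -0.04    0.95   -0.11   -0.10   -0.07   -0.06   -0.09]
  [ -0.09   -0.07    0.99   -0.10   -0.04   -0.11   -0.11]
  [ -0.10   -0.04   -0.06    0.92   -0.04   -0.02   -0.07]
  [ -0.04   -0.10   -0.10   -0.06    0.93   -0.04   -0.03]
  [ -0.10   -0.10   -0.03   -0.01   -0.03    0.97   -0.03]
  [ -0.06   -0.03   -0.11   -0.06   -0.09   -0.01    0.93]
Leontief inverse L = M⁻¹:
  [  1.1406    0.1027    0.1336    0.0772    0.0930    0.1573    0.1010]
  [  0.1102    1.1075    0.1745    0.1621    0.1222    0.1108    0.1535]
  [  0.1600    0.1260    1.0792    0.1549    0.0925    0.1571    0.1682]
  [  0.1555    0.0830    0.1135    1.1272    0.0816    0.0635    0.1193]
  [  0.0980    0.1508    0.1565    0.1159    1.1147    0.0874    0.0859]
  [  0.1422    0.1366    0.0763    0.0482    0.0645    1.0685    0.0701]
  [  0.1171    0.0787    0.1652    0.1130    0.1347    0.0563    1.1234]
Total output x = L · d:
  x_0 = 1.1406·86 + 0.1027·41 + 0.1336·74 + 0.0772·8 + 0.0930·67 + 0.1573·78 + 0.1010·82 = 139.5864
  x_1 = 0.1102·86 + 1.1075·41 + 0.1745·74 + 0.1621·8 + 0.1222·67 + 0.1108·78 + 0.1535·82 = 98.5071
  x_2 = 0.1600·86 + 0.1260·41 + 1.0792·74 + 0.1549·8 + 0.0925·67 + 0.1571·78 + 0.1682·82 = 132.2628
  x_3 = 0.1555·86 + 0.0830·41 + 0.1135·74 + 1.1272·8 + 0.0816·67 + 0.0635·78 + 0.1193·82 = 54.3960
  x_4 = 0.0980·86 + 0.1508·41 + 0.1565·74 + 0.1159·8 + 1.1147·67 + 0.0874·78 + 0.0859·82 = 115.6708
  x_5 = 0.1422·86 + 0.1366·41 + 0.0763·74 + 0.0482·8 + 0.0645·67 + 1.0685·78 + 0.0701·82 = 117.2683
  x_6 = 0.1171·86 + 0.0787·41 + 0.1652·74 + 0.1130·8 + 0.1347·67 + 0.0563·78 + 1.1234·82 = 131.9636
Δx_3 = L[3,3] · Δd_3 = 1.1272 · 17 = 19.1622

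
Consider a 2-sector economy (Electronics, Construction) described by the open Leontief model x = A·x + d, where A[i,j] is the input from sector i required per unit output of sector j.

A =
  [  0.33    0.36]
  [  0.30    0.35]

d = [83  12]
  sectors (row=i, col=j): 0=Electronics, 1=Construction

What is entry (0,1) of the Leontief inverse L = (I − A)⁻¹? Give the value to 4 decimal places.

L[0,1] = 1.0992

Form M = I − A:
  [  0.67   -0.36]
  [ -0.30    0.65]
Leontief inverse L = M⁻¹:
  [  1.9847    1.0992]
  [  0.9160    2.0458]
Total output x = L · d:
  x_0 = 1.9847·83 + 1.0992·12 = 177.9237
  x_1 = 0.9160·83 + 2.0458·12 = 100.5802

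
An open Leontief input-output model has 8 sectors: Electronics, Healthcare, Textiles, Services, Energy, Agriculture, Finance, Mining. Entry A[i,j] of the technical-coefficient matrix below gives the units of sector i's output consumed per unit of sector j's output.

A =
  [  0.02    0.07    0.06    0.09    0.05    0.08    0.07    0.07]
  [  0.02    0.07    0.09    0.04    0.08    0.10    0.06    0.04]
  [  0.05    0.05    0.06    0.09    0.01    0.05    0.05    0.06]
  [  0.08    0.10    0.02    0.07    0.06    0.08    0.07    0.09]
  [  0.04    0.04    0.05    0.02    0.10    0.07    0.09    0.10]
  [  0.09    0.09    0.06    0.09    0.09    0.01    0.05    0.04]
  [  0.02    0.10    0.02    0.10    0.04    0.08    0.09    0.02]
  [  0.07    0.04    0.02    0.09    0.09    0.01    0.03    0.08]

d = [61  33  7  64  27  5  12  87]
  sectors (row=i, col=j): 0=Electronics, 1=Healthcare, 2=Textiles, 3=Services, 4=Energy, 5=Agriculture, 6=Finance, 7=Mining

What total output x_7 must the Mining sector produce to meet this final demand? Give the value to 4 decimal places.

124.5271

Form M = I − A:
  [  0.98   -0.07   -0.06   -0.09   -0.05   -0.08   -0.07   -0.07]
  [ -0.02    0.93   -0.09   -0.04   -0.08   -0.10   -0.06   -0.04]
  [ -0.05   -0.05    0.94   -0.09   -0.01   -0.05   -0.05   -0.06]
  [ -0.08   -0.10   -0.02    0.93   -0.06   -0.08   -0.07   -0.09]
  [ -0.04   -0.04   -0.05   -0.02    0.90   -0.07   -0.09   -0.10]
  [ -0.09   -0.09   -0.06   -0.09   -0.09    0.99   -0.05   -0.04]
  [ -0.02   -0.10   -0.02   -0.10   -0.04   -0.08    0.91   -0.02]
  [ -0.07   -0.04   -0.02   -0.09   -0.09   -0.01   -0.03    0.92]
Leontief inverse L = M⁻¹:
  [  1.0720    0.1427    0.1064    0.1635    0.1175    0.1401    0.1340    0.1325]
  [  0.0694    1.1388    0.1383    0.1103    0.1452    0.1577    0.1228    0.0999]
  [  0.0926    0.1106    1.0979    0.1528    0.0631    0.1003    0.1019    0.1118]
  [  0.1351    0.1804    0.0737    1.1514    0.1383    0.1488    0.1420    0.1602]
  [  0.0887    0.1078    0.0950    0.0921    1.1686    0.1270    0.1542    0.1625]
  [  0.1376    0.1621    0.1097    0.1617    0.1578    1.0780    0.1181    0.1071]
  [  0.0665    0.1717    0.0649    0.1672    0.1037    0.1407    1.1522    0.0755]
  [  0.1121    0.0983    0.0578    0.1494    0.1496    0.0630    0.0856    1.1390]
Total output x = L · d:
  x_0 = 1.0720·61 + 0.1427·33 + 0.1064·7 + 0.1635·64 + 0.1175·27 + 0.1401·5 + 0.1340·12 + 0.1325·87 = 98.3142
  x_1 = 0.0694·61 + 1.1388·33 + 0.1383·7 + 0.1103·64 + 0.1452·27 + 0.1577·5 + 0.1228·12 + 0.0999·87 = 64.7186
  x_2 = 0.0926·61 + 0.1106·33 + 1.0979·7 + 0.1528·64 + 0.0631·27 + 0.1003·5 + 0.1019·12 + 0.1118·87 = 39.9229
  x_3 = 0.1351·61 + 0.1804·33 + 0.0737·7 + 1.1514·64 + 0.1383·27 + 0.1488·5 + 0.1420·12 + 0.1602·87 = 108.5150
  x_4 = 0.0887·61 + 0.1078·33 + 0.0950·7 + 0.0921·64 + 1.1686·27 + 0.1270·5 + 0.1542·12 + 0.1625·87 = 63.7080
  x_5 = 0.1376·61 + 0.1621·33 + 0.1097·7 + 0.1617·64 + 0.1578·27 + 1.0780·5 + 0.1181·12 + 0.1071·87 = 45.2407
  x_6 = 0.0665·61 + 0.1717·33 + 0.0649·7 + 0.1672·64 + 0.1037·27 + 0.1407·5 + 1.1522·12 + 0.0755·87 = 44.7761
  x_7 = 0.1121·61 + 0.0983·33 + 0.0578·7 + 0.1494·64 + 0.1496·27 + 0.0630·5 + 0.0856·12 + 1.1390·87 = 124.5271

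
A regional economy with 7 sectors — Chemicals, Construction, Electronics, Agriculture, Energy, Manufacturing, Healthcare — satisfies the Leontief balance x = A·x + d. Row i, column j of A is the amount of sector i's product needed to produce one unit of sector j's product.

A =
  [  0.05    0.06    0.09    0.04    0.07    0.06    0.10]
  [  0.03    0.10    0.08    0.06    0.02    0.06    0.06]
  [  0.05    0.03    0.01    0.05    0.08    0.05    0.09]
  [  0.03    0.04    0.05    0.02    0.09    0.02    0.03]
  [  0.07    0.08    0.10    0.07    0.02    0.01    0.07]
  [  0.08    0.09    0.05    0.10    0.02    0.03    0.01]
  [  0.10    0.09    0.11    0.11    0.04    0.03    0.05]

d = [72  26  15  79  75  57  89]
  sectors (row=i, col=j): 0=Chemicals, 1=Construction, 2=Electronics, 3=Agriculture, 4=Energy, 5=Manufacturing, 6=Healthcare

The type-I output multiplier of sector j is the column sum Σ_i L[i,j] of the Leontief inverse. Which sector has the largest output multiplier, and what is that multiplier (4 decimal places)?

Electronics (1.8202)

Form M = I − A:
  [  0.95   -0.06   -0.09   -0.04   -0.07   -0.06   -0.10]
  [ -0.03    0.90   -0.08   -0.06   -0.02   -0.06   -0.06]
  [ -0.05   -0.03    0.99   -0.05   -0.08   -0.05   -0.09]
  [ -0.03   -0.04   -0.05    0.98   -0.09   -0.02   -0.03]
  [ -0.07   -0.08   -0.10   -0.07    0.98   -0.01   -0.07]
  [ -0.08   -0.09   -0.05   -0.10   -0.02    0.97   -0.01]
  [ -0.10   -0.09   -0.11   -0.11   -0.04   -0.03    0.95]
Leontief inverse L = M⁻¹:
  [  1.0982    0.1158    0.1460    0.0931    0.1092    0.0903    0.1487]
  [  0.0679    1.1479    0.1251    0.1034    0.0538    0.0874    0.0996]
  [  0.0882    0.0746    1.0574    0.0913    0.1091    0.0715    0.1258]
  [  0.0576    0.0730    0.0841    1.0501    0.1121    0.0371    0.0605]
  [  0.1087    0.1267    0.1475    0.1123    1.0586    0.0390    0.1154]
  [  0.1111    0.1316    0.0916    0.1342    0.0539    1.0555    0.0480]
  [  0.1470    0.1475    0.1685    0.1607    0.0885    0.0653    1.1057]
Total output x = L · d:
  x_0 = 1.0982·72 + 0.1158·26 + 0.1460·15 + 0.0931·79 + 0.1092·75 + 0.0903·57 + 0.1487·89 = 118.1907
  x_1 = 0.0679·72 + 1.1479·26 + 0.1251·15 + 0.1034·79 + 0.0538·75 + 0.0874·57 + 0.0996·89 = 62.6680
  x_2 = 0.0882·72 + 0.0746·26 + 1.0574·15 + 0.0913·79 + 0.1091·75 + 0.0715·57 + 0.1258·89 = 54.8245
  x_3 = 0.0576·72 + 0.0730·26 + 0.0841·15 + 1.0501·79 + 0.1121·75 + 0.0371·57 + 0.0605·89 = 106.1751
  x_4 = 0.1087·72 + 0.1267·26 + 0.1475·15 + 0.1123·79 + 1.0586·75 + 0.0390·57 + 0.1154·89 = 114.0907
  x_5 = 0.1111·72 + 0.1316·26 + 0.0916·15 + 0.1342·79 + 0.0539·75 + 1.0555·57 + 0.0480·89 = 91.8763
  x_6 = 0.1470·72 + 0.1475·26 + 0.1685·15 + 0.1607·79 + 0.0885·75 + 0.0653·57 + 1.1057·89 = 138.4095
Output multipliers (column sums of L):
  Chemicals: 1.6788
  Construction: 1.8172
  Electronics: 1.8202
  Agriculture: 1.7451
  Energy: 1.5853
  Manufacturing: 1.4460
  Healthcare: 1.7037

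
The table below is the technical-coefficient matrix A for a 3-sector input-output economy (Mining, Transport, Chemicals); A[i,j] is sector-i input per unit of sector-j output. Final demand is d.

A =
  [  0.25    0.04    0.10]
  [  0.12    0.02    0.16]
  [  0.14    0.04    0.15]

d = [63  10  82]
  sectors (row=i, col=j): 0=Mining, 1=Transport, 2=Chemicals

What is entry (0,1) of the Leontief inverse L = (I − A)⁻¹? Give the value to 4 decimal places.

L[0,1] = 0.0633

Form M = I − A:
  [  0.75   -0.04   -0.10]
  [ -0.12    0.98   -0.16]
  [ -0.14   -0.04    0.85]
Leontief inverse L = M⁻¹:
  [  1.3759    0.0633    0.1738]
  [  0.2071    1.0378    0.2197]
  [  0.2364    0.0593    1.2154]
Total output x = L · d:
  x_0 = 1.3759·63 + 0.0633·10 + 0.1738·82 = 101.5633
  x_1 = 0.2071·63 + 1.0378·10 + 0.2197·82 = 41.4402
  x_2 = 0.2364·63 + 0.0593·10 + 1.2154·82 = 115.1488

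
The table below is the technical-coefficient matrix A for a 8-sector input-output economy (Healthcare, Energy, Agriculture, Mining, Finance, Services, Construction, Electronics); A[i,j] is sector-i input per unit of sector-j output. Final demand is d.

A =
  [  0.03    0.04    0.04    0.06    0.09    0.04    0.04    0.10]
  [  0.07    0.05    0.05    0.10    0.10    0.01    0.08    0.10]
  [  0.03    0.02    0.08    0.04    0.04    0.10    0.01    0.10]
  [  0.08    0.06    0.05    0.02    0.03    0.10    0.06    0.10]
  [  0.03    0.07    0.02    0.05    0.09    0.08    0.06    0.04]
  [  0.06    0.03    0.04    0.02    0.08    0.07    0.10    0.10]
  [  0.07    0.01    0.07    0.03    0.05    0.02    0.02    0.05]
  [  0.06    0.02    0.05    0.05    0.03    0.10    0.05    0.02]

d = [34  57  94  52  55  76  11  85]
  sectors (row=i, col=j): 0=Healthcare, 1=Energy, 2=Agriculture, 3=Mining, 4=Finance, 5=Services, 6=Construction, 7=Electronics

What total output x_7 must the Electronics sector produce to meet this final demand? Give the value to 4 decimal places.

Form M = I − A:
  [  0.97   -0.04   -0.04   -0.06   -0.09   -0.04   -0.04   -0.10]
  [ -0.07    0.95   -0.05   -0.10   -0.10   -0.01   -0.08   -0.10]
  [ -0.03   -0.02    0.92   -0.04   -0.04   -0.10   -0.01   -0.10]
  [ -0.08   -0.06   -0.05    0.98   -0.03   -0.10   -0.06   -0.10]
  [ -0.03   -0.07   -0.02   -0.05    0.91   -0.08   -0.06   -0.04]
  [ -0.06   -0.03   -0.04   -0.02   -0.08    0.93   -0.10   -0.10]
  [ -0.07   -0.01   -0.07   -0.03   -0.05   -0.02    0.98   -0.05]
  [ -0.06   -0.02   -0.05   -0.05   -0.03   -0.10   -0.05    0.98]
Leontief inverse L = M⁻¹:
  [  1.0719    0.0701    0.0774    0.0953    0.1382    0.0956    0.0822    0.1537]
  [  0.1232    1.0883    0.0984    0.1450    0.1605    0.0780    0.1302    0.1696]
  [  0.0694    0.0460    1.1174    0.0716    0.0851    0.1564    0.0515    0.1552]
  [  0.1274    0.0904    0.0941    1.0607    0.0869    0.1582    0.1084    0.1653]
  [  0.0733    0.1013    0.0573    0.0864    1.1432    0.1308    0.1055    0.0979]
  [  0.1060    0.0603    0.0827    0.0585    0.1350    1.1275    0.1451    0.1594]
  [  0.0975    0.0308    0.0981    0.0554    0.0851    0.0608    1.0474    0.0919]
  [  0.0962    0.0443    0.0838    0.0780    0.0736    0.1457    0.0873    1.0736]
Total output x = L · d:
  x_0 = 1.0719·34 + 0.0701·57 + 0.0774·94 + 0.0953·52 + 0.1382·55 + 0.0956·76 + 0.0822·11 + 0.1537·85 = 81.5061
  x_1 = 0.1232·34 + 1.0883·57 + 0.0984·94 + 0.1450·52 + 0.1605·55 + 0.0780·76 + 0.1302·11 + 0.1696·85 = 113.6172
  x_2 = 0.0694·34 + 0.0460·57 + 1.1174·94 + 0.0716·52 + 0.0851·55 + 0.1564·76 + 0.0515·11 + 0.1552·85 = 144.0568
  x_3 = 0.1274·34 + 0.0904·57 + 0.0941·94 + 1.0607·52 + 0.0869·55 + 0.1582·76 + 0.1084·11 + 0.1653·85 = 105.5303
  x_4 = 0.0733·34 + 0.1013·57 + 0.0573·94 + 0.0864·52 + 1.1432·55 + 0.1308·76 + 0.1055·11 + 0.0979·85 = 100.4356
  x_5 = 0.1060·34 + 0.0603·57 + 0.0827·94 + 0.0585·52 + 0.1350·55 + 1.1275·76 + 0.1451·11 + 0.1594·85 = 126.1214
  x_6 = 0.0975·34 + 0.0308·57 + 0.0981·94 + 0.0554·52 + 0.0851·55 + 0.0608·76 + 1.0474·11 + 0.0919·85 = 45.8047
  x_7 = 0.0962·34 + 0.0443·57 + 0.0838·94 + 0.0780·52 + 0.0736·55 + 0.1457·76 + 0.0873·11 + 1.0736·85 = 125.0587

125.0587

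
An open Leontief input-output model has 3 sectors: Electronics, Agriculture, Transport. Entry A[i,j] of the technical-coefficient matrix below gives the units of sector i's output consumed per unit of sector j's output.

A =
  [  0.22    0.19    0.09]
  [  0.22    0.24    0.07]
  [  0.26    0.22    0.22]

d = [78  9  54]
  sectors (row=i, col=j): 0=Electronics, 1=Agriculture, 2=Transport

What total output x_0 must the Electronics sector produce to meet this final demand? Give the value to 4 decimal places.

129.9462

Form M = I − A:
  [  0.78   -0.19   -0.09]
  [ -0.22    0.76   -0.07]
  [ -0.26   -0.22    0.78]
Leontief inverse L = M⁻¹:
  [  1.4723    0.4284    0.2083]
  [  0.4840    1.4917    0.1897]
  [  0.6273    0.5635    1.4050]
Total output x = L · d:
  x_0 = 1.4723·78 + 0.4284·9 + 0.2083·54 = 129.9462
  x_1 = 0.4840·78 + 1.4917·9 + 0.1897·54 = 61.4198
  x_2 = 0.6273·78 + 0.5635·9 + 1.4050·54 = 129.8697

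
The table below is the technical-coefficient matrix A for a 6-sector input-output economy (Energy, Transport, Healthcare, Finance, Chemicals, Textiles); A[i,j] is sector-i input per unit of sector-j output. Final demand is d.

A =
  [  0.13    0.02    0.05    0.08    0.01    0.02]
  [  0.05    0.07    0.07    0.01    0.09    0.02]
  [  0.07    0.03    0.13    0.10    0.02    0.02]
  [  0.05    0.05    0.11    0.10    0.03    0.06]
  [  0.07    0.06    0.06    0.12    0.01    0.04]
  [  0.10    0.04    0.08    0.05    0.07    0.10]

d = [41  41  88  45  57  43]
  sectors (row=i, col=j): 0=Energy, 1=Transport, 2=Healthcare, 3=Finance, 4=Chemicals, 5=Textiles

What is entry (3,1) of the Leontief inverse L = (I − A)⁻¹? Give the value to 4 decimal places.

L[3,1] = 0.0766

Form M = I − A:
  [  0.87   -0.02   -0.05   -0.08   -0.01   -0.02]
  [ -0.05    0.93   -0.07   -0.01   -0.09   -0.02]
  [ -0.07   -0.03    0.87   -0.10   -0.02   -0.02]
  [ -0.05   -0.05   -0.11    0.90   -0.03   -0.06]
  [ -0.07   -0.06   -0.06   -0.12    0.99   -0.04]
  [ -0.10   -0.04   -0.08   -0.05   -0.07    0.90]
Leontief inverse L = M⁻¹:
  [  1.1720    0.0377    0.0907    0.1199    0.0234    0.0379]
  [  0.0871    1.0917    0.1096    0.0483    0.1064    0.0366]
  [  0.1149    0.0530    1.1857    0.1498    0.0374    0.0417]
  [  0.0983    0.0766    0.1690    1.1513    0.0524    0.0867]
  [  0.1134    0.0841    0.1110    0.1643    1.0306    0.0636]
  [  0.1586    0.0682    0.1384    0.1055    0.0937    1.1304]
Total output x = L · d:
  x_0 = 1.1720·41 + 0.0377·41 + 0.0907·88 + 0.1199·45 + 0.0234·57 + 0.0379·43 = 65.9382
  x_1 = 0.0871·41 + 1.0917·41 + 0.1096·88 + 0.0483·45 + 0.1064·57 + 0.0366·43 = 67.7900
  x_2 = 0.1149·41 + 0.0530·41 + 1.1857·88 + 0.1498·45 + 0.0374·57 + 0.0417·43 = 121.8896
  x_3 = 0.0983·41 + 0.0766·41 + 0.1690·88 + 1.1513·45 + 0.0524·57 + 0.0867·43 = 80.5632
  x_4 = 0.1134·41 + 0.0841·41 + 0.1110·88 + 0.1643·45 + 1.0306·57 + 0.0636·43 = 86.7384
  x_5 = 0.1586·41 + 0.0682·41 + 0.1384·88 + 0.1055·45 + 0.0937·57 + 1.1304·43 = 80.1738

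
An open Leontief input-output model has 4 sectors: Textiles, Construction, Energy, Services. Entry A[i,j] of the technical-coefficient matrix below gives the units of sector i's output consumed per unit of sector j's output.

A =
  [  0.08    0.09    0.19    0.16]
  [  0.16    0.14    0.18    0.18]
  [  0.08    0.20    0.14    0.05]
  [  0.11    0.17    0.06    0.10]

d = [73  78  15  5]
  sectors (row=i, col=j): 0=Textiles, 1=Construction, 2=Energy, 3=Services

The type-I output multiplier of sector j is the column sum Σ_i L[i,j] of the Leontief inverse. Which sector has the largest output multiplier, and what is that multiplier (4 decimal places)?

Construction (2.2775)

Form M = I − A:
  [  0.92   -0.09   -0.19   -0.16]
  [ -0.16    0.86   -0.18   -0.18]
  [ -0.08   -0.20    0.86   -0.05]
  [ -0.11   -0.17   -0.06    0.90]
Leontief inverse L = M⁻¹:
  [  1.1954    0.2598    0.3382    0.2833]
  [  0.3089    1.3507    0.3751    0.3459]
  [  0.1957    0.3563    1.2930    0.1779]
  [  0.2175    0.3106    0.1984    1.2229]
Total output x = L · d:
  x_0 = 1.1954·73 + 0.2598·78 + 0.3382·15 + 0.2833·5 = 114.0154
  x_1 = 0.3089·73 + 1.3507·78 + 0.3751·15 + 0.3459·5 = 135.2599
  x_2 = 0.1957·73 + 0.3563·78 + 1.2930·15 + 0.1779·5 = 62.3641
  x_3 = 0.2175·73 + 0.3106·78 + 0.1984·15 + 1.2229·5 = 49.1975
Output multipliers (column sums of L):
  Textiles: 1.9175
  Construction: 2.2775
  Energy: 2.2047
  Services: 2.0300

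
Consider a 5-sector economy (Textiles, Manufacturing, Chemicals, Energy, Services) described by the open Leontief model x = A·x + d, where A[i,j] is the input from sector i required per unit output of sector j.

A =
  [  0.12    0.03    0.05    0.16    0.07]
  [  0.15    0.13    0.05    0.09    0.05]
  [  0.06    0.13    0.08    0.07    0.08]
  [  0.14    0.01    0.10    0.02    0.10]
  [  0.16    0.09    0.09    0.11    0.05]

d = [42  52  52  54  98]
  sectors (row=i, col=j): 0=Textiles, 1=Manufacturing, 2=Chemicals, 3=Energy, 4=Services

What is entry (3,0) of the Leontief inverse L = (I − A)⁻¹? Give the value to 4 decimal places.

Form M = I − A:
  [  0.88   -0.03   -0.05   -0.16   -0.07]
  [ -0.15    0.87   -0.05   -0.09   -0.05]
  [ -0.06   -0.13    0.92   -0.07   -0.08]
  [ -0.14   -0.01   -0.10    0.98   -0.10]
  [ -0.16   -0.09   -0.09   -0.11    0.95]
Leontief inverse L = M⁻¹:
  [  1.2153    0.0736    0.1071    0.2270    0.1263]
  [  0.2567    1.1875    0.1077    0.1708    0.1085]
  [  0.1556    0.1900    1.1337    0.1386    0.1315]
  [  0.2196    0.0573    0.1477    1.0885    0.1462]
  [  0.2692    0.1495    0.1527    0.1936    1.1136]
Total output x = L · d:
  x_0 = 1.2153·42 + 0.0736·52 + 0.1071·52 + 0.2270·54 + 0.1263·98 = 85.0755
  x_1 = 0.2567·42 + 1.1875·52 + 0.1077·52 + 0.1708·54 + 0.1085·98 = 97.9853
  x_2 = 0.1556·42 + 0.1900·52 + 1.1337·52 + 0.1386·54 + 0.1315·98 = 95.7391
  x_3 = 0.2196·42 + 0.0573·52 + 0.1477·52 + 1.0885·54 + 0.1462·98 = 92.9846
  x_4 = 0.2692·42 + 0.1495·52 + 0.1527·52 + 0.1936·54 + 1.1136·98 = 146.6059

L[3,0] = 0.2196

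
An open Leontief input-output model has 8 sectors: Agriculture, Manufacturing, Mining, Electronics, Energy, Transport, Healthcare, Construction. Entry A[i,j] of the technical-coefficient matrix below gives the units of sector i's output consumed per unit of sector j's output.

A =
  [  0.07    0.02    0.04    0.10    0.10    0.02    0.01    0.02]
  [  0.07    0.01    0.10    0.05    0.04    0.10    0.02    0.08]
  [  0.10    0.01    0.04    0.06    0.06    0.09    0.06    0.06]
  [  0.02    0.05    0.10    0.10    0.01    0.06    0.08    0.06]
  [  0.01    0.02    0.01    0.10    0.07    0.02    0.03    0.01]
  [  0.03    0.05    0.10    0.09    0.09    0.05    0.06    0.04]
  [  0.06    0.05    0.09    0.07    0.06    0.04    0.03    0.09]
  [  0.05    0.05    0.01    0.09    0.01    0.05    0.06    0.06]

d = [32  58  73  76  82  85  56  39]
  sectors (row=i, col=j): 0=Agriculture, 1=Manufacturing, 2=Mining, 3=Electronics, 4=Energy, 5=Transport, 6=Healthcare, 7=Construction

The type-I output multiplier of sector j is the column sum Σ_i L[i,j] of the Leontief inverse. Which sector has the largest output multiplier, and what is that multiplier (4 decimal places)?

Electronics (2.1793)

Form M = I − A:
  [  0.93   -0.02   -0.04   -0.10   -0.10   -0.02   -0.01   -0.02]
  [ -0.07    0.99   -0.10   -0.05   -0.04   -0.10   -0.02   -0.08]
  [ -0.10   -0.01    0.96   -0.06   -0.06   -0.09   -0.06   -0.06]
  [ -0.02   -0.05   -0.10    0.90   -0.01   -0.06   -0.08   -0.06]
  [ -0.01   -0.02   -0.01   -0.10    0.93   -0.02   -0.03   -0.01]
  [ -0.03   -0.05   -0.10   -0.09   -0.09    0.95   -0.06   -0.04]
  [ -0.06   -0.05   -0.09   -0.07   -0.06   -0.04    0.97   -0.09]
  [ -0.05   -0.05   -0.01   -0.09   -0.01   -0.05   -0.06    0.94]
Leontief inverse L = M⁻¹:
  [  1.0985    0.0408    0.0776    0.1577    0.1347    0.0519    0.0404    0.0494]
  [  0.1127    1.0382    0.1483    0.1209    0.0868    0.1441    0.0608    0.1208]
  [  0.1402    0.0394    1.0905    0.1333    0.1086    0.1306    0.0984    0.1006]
  [  0.0663    0.0806    0.1581    1.1712    0.0533    0.1110    0.1241    0.1103]
  [  0.0287    0.0369    0.0412    0.1414    1.0923    0.0444    0.0539    0.0341]
  [  0.0745    0.0793    0.1551    0.1649    0.1372    1.0995    0.1032    0.0869]
  [  0.1041    0.0780    0.1392    0.1421    0.1040    0.0869    1.0708    0.1341]
  [  0.0832    0.0751    0.0563    0.1477    0.0436    0.0869    0.0927    1.0981]
Total output x = L · d:
  x_0 = 1.0985·32 + 0.0408·58 + 0.0776·73 + 0.1577·76 + 0.1347·82 + 0.0519·85 + 0.0404·56 + 0.0494·39 = 74.8107
  x_1 = 0.1127·32 + 1.0382·58 + 0.1483·73 + 0.1209·76 + 0.0868·82 + 0.1441·85 + 0.0608·56 + 0.1208·39 = 111.3212
  x_2 = 0.1402·32 + 0.0394·58 + 1.0905·73 + 0.1333·76 + 0.1086·82 + 0.1306·85 + 0.0984·56 + 0.1006·39 = 125.9461
  x_3 = 0.0663·32 + 0.0806·58 + 0.1581·73 + 1.1712·76 + 0.0533·82 + 0.1110·85 + 0.1241·56 + 0.1103·39 = 132.3995
  x_4 = 0.0287·32 + 0.0369·58 + 0.0412·73 + 0.1414·76 + 1.0923·82 + 0.0444·85 + 0.0539·56 + 0.0341·39 = 114.4942
  x_5 = 0.0745·32 + 0.0793·58 + 0.1551·73 + 0.1649·76 + 0.1372·82 + 1.0995·85 + 0.1032·56 + 0.0869·39 = 144.7106
  x_6 = 0.1041·32 + 0.0780·58 + 0.1392·73 + 0.1421·76 + 0.1040·82 + 0.0869·85 + 1.0708·56 + 0.1341·39 = 109.9344
  x_7 = 0.0832·32 + 0.0751·58 + 0.0563·73 + 0.1477·76 + 0.0436·82 + 0.0869·85 + 0.0927·56 + 1.0981·39 = 81.3389
Output multipliers (column sums of L):
  Agriculture: 1.7082
  Manufacturing: 1.4684
  Mining: 1.8662
  Electronics: 2.1793
  Energy: 1.7605
  Transport: 1.7552
  Healthcare: 1.6443
  Construction: 1.7342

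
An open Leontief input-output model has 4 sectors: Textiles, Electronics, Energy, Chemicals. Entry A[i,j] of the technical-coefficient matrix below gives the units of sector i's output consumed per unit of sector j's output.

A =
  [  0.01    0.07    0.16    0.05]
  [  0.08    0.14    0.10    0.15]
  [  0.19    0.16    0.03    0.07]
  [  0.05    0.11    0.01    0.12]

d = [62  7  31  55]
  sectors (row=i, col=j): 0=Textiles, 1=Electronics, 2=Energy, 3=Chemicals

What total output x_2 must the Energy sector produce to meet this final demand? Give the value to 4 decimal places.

Form M = I − A:
  [  0.99   -0.07   -0.16   -0.05]
  [ -0.08    0.86   -0.10   -0.15]
  [ -0.19   -0.16    0.97   -0.07]
  [ -0.05   -0.11   -0.01    0.88]
Leontief inverse L = M⁻¹:
  [  1.0624    0.1344    0.1901    0.0984]
  [  0.1405    1.2320    0.1526    0.2301]
  [  0.2371    0.2414    1.0964    0.1418]
  [  0.0806    0.1644    0.0423    1.1723]
Total output x = L · d:
  x_0 = 1.0624·62 + 0.1344·7 + 0.1901·31 + 0.0984·55 = 78.1170
  x_1 = 0.1405·62 + 1.2320·7 + 0.1526·31 + 0.2301·55 = 34.7187
  x_2 = 0.2371·62 + 0.2414·7 + 1.0964·31 + 0.1418·55 = 58.1783
  x_3 = 0.0806·62 + 0.1644·7 + 0.0423·31 + 1.1723·55 = 71.9394

58.1783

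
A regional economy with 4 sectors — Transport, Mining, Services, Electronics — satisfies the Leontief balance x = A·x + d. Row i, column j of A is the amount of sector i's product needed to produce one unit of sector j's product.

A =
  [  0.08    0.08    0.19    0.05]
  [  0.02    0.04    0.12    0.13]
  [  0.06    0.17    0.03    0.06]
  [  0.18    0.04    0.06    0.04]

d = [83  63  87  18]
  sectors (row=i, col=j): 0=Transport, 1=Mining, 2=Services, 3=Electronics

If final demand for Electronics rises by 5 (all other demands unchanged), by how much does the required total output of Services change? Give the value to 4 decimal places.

Form M = I − A:
  [  0.92   -0.08   -0.19   -0.05]
  [ -0.02    0.96   -0.12   -0.13]
  [ -0.06   -0.17    0.97   -0.06]
  [ -0.18   -0.04   -0.06    0.96]
Leontief inverse L = M⁻¹:
  [  1.1240    0.1406    0.2433    0.0928]
  [  0.0649    1.0814    0.1564    0.1596]
  [  0.0945    0.2034    1.0808    0.1000]
  [  0.2194    0.0841    0.1197    1.0720]
Total output x = L · d:
  x_0 = 1.1240·83 + 0.1406·63 + 0.2433·87 + 0.0928·18 = 124.9923
  x_1 = 0.0649·83 + 1.0814·63 + 0.1564·87 + 0.1596·18 = 89.9962
  x_2 = 0.0945·83 + 0.2034·63 + 1.0808·87 + 0.1000·18 = 116.4865
  x_3 = 0.2194·83 + 0.0841·63 + 0.1197·87 + 1.0720·18 = 53.2163
Δx_2 = L[2,3] · Δd_3 = 0.1000 · 5 = 0.5001

0.5001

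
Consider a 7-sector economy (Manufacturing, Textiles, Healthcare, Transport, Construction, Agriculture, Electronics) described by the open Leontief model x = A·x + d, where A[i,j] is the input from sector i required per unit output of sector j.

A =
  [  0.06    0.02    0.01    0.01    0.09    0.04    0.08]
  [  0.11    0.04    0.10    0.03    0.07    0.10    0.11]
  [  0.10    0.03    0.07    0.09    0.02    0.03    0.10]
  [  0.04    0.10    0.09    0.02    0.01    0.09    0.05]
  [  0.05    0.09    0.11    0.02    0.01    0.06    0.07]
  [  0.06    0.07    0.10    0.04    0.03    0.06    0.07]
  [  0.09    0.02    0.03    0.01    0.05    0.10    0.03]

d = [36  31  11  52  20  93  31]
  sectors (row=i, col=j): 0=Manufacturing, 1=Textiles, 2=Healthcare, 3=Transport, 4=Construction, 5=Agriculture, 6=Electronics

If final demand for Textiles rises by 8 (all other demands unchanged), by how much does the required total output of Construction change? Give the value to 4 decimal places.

0.9592

Form M = I − A:
  [  0.94   -0.02   -0.01   -0.01   -0.09   -0.04   -0.08]
  [ -0.11    0.96   -0.10   -0.03   -0.07   -0.10   -0.11]
  [ -0.10   -0.03    0.93   -0.09   -0.02   -0.03   -0.10]
  [ -0.04   -0.10   -0.09    0.98   -0.01   -0.09   -0.05]
  [ -0.05   -0.09   -0.11   -0.02    0.99   -0.06   -0.07]
  [ -0.06   -0.07   -0.10   -0.04   -0.03    0.94   -0.07]
  [ -0.09   -0.02   -0.03   -0.01   -0.05   -0.10    0.97]
Leontief inverse L = M⁻¹:
  [  1.0964    0.0449    0.0438    0.0231    0.1120    0.0744    0.1147]
  [  0.1792    1.0823    0.1600    0.0602    0.1104    0.1595    0.1766]
  [  0.1528    0.0634    1.1140    0.1116    0.0520    0.0787    0.1498]
  [  0.0954    0.1312    0.1391    1.0456    0.0407    0.1362    0.1038]
  [  0.1067    0.1199    0.1571    0.0460    1.0414    0.1064    0.1238]
  [  0.1166    0.1031    0.1491    0.0658    0.0614    1.1080    0.1245]
  [  0.1287    0.0466    0.0667    0.0268    0.0747    0.1337    1.0701]
Total output x = L · d:
  x_0 = 1.0964·36 + 0.0449·31 + 0.0438·11 + 0.0231·52 + 0.1120·20 + 0.0744·93 + 0.1147·31 = 55.2596
  x_1 = 0.1792·36 + 1.0823·31 + 0.1600·11 + 0.0602·52 + 0.1104·20 + 0.1595·93 + 0.1766·31 = 67.4098
  x_2 = 0.1528·36 + 0.0634·31 + 1.1140·11 + 0.1116·52 + 0.0520·20 + 0.0787·93 + 0.1498·31 = 38.5274
  x_3 = 0.0954·36 + 0.1312·31 + 0.1391·11 + 1.0456·52 + 0.0407·20 + 0.1362·93 + 0.1038·31 = 80.1013
  x_4 = 0.1067·36 + 0.1199·31 + 0.1571·11 + 0.0460·52 + 1.0414·20 + 0.1064·93 + 0.1238·31 = 46.2390
  x_5 = 0.1166·36 + 0.1031·31 + 0.1491·11 + 0.0658·52 + 0.0614·20 + 1.1080·93 + 0.1245·31 = 120.5849
  x_6 = 0.1287·36 + 0.0466·31 + 0.0667·11 + 0.0268·52 + 0.0747·20 + 0.1337·93 + 1.0701·31 = 55.3081
Δx_4 = L[4,1] · Δd_1 = 0.1199 · 8 = 0.9592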